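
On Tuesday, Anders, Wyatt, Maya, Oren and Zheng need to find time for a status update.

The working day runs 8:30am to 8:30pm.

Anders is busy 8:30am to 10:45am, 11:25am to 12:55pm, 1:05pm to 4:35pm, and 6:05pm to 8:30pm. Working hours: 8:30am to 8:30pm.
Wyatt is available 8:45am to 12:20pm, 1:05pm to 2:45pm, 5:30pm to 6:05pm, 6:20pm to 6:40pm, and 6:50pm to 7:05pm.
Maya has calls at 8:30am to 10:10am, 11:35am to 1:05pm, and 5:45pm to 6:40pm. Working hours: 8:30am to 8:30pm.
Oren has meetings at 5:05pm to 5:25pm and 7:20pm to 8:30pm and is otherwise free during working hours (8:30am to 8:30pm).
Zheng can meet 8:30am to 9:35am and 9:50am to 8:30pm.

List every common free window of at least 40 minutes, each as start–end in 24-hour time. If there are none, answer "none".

Anders free within 08:30–20:30: 10:45–11:25, 12:55–13:05, 16:35–18:05.
Maya free within 08:30–20:30: 10:10–11:35, 13:05–17:45, 18:40–20:30.
Oren free within 08:30–20:30: 08:30–17:05, 17:25–19:20.
Anders ∩ Wyatt: 10:45–11:25, 17:30–18:05.
Anders ∩ Wyatt ∩ Maya: 10:45–11:25, 17:30–17:45.
Anders ∩ Wyatt ∩ Maya ∩ Oren: 10:45–11:25, 17:30–17:45.
Anders ∩ Wyatt ∩ Maya ∩ Oren ∩ Zheng: 10:45–11:25, 17:30–17:45.
Windows ≥ 40 min: 10:45–11:25.

10:45–11:25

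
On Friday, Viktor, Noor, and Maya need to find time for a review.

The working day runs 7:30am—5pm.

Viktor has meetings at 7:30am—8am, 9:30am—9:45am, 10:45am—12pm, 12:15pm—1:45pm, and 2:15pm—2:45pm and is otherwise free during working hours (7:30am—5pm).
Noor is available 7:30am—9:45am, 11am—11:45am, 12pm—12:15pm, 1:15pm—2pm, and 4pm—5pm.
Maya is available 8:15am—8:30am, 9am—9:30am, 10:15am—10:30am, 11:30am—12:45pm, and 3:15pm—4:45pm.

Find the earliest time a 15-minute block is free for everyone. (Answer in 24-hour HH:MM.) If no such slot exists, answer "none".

08:15

Viktor free within 07:30–17:00: 08:00–09:30, 09:45–10:45, 12:00–12:15, 13:45–14:15, 14:45–17:00.
Viktor ∩ Noor: 08:00–09:30, 12:00–12:15, 13:45–14:00, 16:00–17:00.
Viktor ∩ Noor ∩ Maya: 08:15–08:30, 09:00–09:30, 12:00–12:15, 16:00–16:45.
Windows ≥ 15 min: 08:15–08:30, 09:00–09:30, 12:00–12:15, 16:00–16:45.
Earliest such window starts at 08:15.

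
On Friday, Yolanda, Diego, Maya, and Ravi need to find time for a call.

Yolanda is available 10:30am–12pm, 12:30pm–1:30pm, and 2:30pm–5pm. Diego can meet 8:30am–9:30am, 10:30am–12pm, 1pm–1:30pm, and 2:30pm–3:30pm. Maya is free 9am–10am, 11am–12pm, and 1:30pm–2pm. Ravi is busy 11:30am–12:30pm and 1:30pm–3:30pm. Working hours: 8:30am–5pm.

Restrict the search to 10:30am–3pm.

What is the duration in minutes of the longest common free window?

30 minutes

Ravi free within 08:30–17:00: 08:30–11:30, 12:30–13:30, 15:30–17:00.
Yolanda ∩ Diego: 10:30–12:00, 13:00–13:30, 14:30–15:30.
Yolanda ∩ Diego ∩ Maya: 11:00–12:00.
Yolanda ∩ Diego ∩ Maya ∩ Ravi: 11:00–11:30.
Restricted to 10:30–15:00: 11:00–11:30.
Single common window of 30 minutes.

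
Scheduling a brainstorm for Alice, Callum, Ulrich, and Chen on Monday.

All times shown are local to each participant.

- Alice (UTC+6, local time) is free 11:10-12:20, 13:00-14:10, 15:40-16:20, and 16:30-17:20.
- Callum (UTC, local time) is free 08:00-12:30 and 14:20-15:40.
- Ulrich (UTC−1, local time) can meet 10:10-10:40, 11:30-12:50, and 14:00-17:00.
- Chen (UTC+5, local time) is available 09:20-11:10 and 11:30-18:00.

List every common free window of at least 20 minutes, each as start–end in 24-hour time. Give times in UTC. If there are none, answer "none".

Alice → UTC: 05:10–06:20, 07:00–08:10, 09:40–10:20, 10:30–11:20.
Callum → UTC: 08:00–12:30, 14:20–15:40.
Ulrich → UTC: 11:10–11:40, 12:30–13:50, 15:00–18:00.
Chen → UTC: 04:20–06:10, 06:30–13:00.
Alice ∩ Callum: 08:00–08:10, 09:40–10:20, 10:30–11:20.
Alice ∩ Callum ∩ Ulrich: 11:10–11:20.
Alice ∩ Callum ∩ Ulrich ∩ Chen: 11:10–11:20.
Windows ≥ 20 min: (none).

none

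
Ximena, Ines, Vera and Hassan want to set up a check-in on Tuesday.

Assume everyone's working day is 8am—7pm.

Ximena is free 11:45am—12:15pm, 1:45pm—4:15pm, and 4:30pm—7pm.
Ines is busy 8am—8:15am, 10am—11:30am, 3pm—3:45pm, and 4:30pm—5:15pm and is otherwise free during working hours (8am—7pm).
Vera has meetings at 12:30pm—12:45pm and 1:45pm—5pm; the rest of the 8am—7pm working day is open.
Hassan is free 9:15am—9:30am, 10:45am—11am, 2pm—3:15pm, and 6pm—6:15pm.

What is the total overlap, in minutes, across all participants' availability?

15 minutes

Ines free within 08:00–19:00: 08:15–10:00, 11:30–15:00, 15:45–16:30, 17:15–19:00.
Vera free within 08:00–19:00: 08:00–12:30, 12:45–13:45, 17:00–19:00.
Ximena ∩ Ines: 11:45–12:15, 13:45–15:00, 15:45–16:15, 17:15–19:00.
Ximena ∩ Ines ∩ Vera: 11:45–12:15, 17:15–19:00.
Ximena ∩ Ines ∩ Vera ∩ Hassan: 18:00–18:15.
Total common minutes: 15.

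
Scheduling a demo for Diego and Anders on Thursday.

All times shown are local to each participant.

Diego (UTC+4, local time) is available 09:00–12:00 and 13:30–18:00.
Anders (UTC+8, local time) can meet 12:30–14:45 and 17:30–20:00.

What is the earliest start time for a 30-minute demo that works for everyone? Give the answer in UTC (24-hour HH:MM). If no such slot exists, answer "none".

Diego → UTC: 05:00–08:00, 09:30–14:00.
Anders → UTC: 04:30–06:45, 09:30–12:00.
Diego ∩ Anders: 05:00–06:45, 09:30–12:00.
Windows ≥ 30 min: 05:00–06:45, 09:30–12:00.
Earliest such window starts at 05:00.

05:00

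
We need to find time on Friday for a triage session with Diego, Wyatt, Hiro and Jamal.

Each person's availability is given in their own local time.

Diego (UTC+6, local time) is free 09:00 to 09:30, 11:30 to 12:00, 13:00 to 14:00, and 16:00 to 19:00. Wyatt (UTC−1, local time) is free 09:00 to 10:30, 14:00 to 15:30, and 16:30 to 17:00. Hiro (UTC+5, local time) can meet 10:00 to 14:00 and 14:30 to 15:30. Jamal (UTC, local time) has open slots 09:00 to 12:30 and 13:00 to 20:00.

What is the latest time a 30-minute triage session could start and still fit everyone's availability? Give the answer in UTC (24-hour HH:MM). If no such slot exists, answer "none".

Diego → UTC: 03:00–03:30, 05:30–06:00, 07:00–08:00, 10:00–13:00.
Wyatt → UTC: 10:00–11:30, 15:00–16:30, 17:30–18:00.
Hiro → UTC: 05:00–09:00, 09:30–10:30.
Jamal → UTC: 09:00–12:30, 13:00–20:00.
Diego ∩ Wyatt: 10:00–11:30.
Diego ∩ Wyatt ∩ Hiro: 10:00–10:30.
Diego ∩ Wyatt ∩ Hiro ∩ Jamal: 10:00–10:30.
Windows ≥ 30 min: 10:00–10:30.
Latest start in the last window 10:00–10:30 is 10:30 − 30 min = 10:00.

10:00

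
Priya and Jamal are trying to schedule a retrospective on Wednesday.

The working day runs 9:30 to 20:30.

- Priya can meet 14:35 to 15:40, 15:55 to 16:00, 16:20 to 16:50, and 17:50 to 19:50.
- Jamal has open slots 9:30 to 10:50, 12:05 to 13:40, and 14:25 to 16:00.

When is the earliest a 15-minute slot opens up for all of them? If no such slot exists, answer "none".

14:35

Priya ∩ Jamal: 14:35–15:40, 15:55–16:00.
Windows ≥ 15 min: 14:35–15:40.
Earliest such window starts at 14:35.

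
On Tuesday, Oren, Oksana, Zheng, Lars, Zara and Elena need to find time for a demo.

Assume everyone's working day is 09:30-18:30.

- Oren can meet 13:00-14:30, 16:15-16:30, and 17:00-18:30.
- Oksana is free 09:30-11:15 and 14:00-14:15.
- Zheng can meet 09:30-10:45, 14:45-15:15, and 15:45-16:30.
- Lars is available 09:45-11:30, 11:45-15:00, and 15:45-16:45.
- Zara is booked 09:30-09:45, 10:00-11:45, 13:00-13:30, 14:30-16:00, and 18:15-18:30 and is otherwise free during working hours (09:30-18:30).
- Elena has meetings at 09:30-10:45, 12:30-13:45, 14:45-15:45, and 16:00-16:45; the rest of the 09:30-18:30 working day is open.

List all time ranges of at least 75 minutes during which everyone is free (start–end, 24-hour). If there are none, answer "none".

none

Zara free within 09:30–18:30: 09:45–10:00, 11:45–13:00, 13:30–14:30, 16:00–18:15.
Elena free within 09:30–18:30: 10:45–12:30, 13:45–14:45, 15:45–16:00, 16:45–18:30.
Oren ∩ Oksana: 14:00–14:15.
Oren ∩ Oksana ∩ Zheng: (none).
Oren ∩ Oksana ∩ Zheng ∩ Lars: (none).
Oren ∩ Oksana ∩ Zheng ∩ Lars ∩ Zara: (none).
Oren ∩ Oksana ∩ Zheng ∩ Lars ∩ Zara ∩ Elena: (none).
Windows ≥ 75 min: (none).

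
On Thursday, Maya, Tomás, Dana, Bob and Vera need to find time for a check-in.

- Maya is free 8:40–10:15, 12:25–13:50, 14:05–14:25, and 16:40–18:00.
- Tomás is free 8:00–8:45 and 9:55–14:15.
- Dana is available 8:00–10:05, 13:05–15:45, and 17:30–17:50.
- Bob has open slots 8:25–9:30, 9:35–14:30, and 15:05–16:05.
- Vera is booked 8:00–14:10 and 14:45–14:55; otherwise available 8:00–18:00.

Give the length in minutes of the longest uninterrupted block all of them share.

5 minutes

Vera free within 08:00–18:00: 14:10–14:45, 14:55–18:00.
Maya ∩ Tomás: 08:40–08:45, 09:55–10:15, 12:25–13:50, 14:05–14:15.
Maya ∩ Tomás ∩ Dana: 08:40–08:45, 09:55–10:05, 13:05–13:50, 14:05–14:15.
Maya ∩ Tomás ∩ Dana ∩ Bob: 08:40–08:45, 09:55–10:05, 13:05–13:50, 14:05–14:15.
Maya ∩ Tomás ∩ Dana ∩ Bob ∩ Vera: 14:10–14:15.
Single common window of 5 minutes.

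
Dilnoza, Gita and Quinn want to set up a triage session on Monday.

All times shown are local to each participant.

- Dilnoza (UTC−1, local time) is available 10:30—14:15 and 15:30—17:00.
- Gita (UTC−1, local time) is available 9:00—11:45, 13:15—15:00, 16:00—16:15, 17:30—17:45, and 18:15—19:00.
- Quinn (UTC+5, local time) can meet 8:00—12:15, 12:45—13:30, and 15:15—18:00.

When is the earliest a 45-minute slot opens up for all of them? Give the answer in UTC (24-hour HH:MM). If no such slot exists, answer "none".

Dilnoza → UTC: 11:30–15:15, 16:30–18:00.
Gita → UTC: 10:00–12:45, 14:15–16:00, 17:00–17:15, 18:30–18:45, 19:15–20:00.
Quinn → UTC: 03:00–07:15, 07:45–08:30, 10:15–13:00.
Dilnoza ∩ Gita: 11:30–12:45, 14:15–15:15, 17:00–17:15.
Dilnoza ∩ Gita ∩ Quinn: 11:30–12:45.
Windows ≥ 45 min: 11:30–12:45.
Earliest such window starts at 11:30.

11:30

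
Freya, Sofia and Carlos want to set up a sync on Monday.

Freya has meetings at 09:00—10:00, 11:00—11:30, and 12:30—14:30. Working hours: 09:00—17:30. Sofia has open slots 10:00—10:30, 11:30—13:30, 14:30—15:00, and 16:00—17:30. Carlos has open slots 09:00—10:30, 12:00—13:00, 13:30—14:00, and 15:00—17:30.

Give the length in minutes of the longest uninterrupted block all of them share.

Freya free within 09:00–17:30: 10:00–11:00, 11:30–12:30, 14:30–17:30.
Freya ∩ Sofia: 10:00–10:30, 11:30–12:30, 14:30–15:00, 16:00–17:30.
Freya ∩ Sofia ∩ Carlos: 10:00–10:30, 12:00–12:30, 16:00–17:30.
Common window lengths: 30, 30, 90 min; longest is 90.

90 minutes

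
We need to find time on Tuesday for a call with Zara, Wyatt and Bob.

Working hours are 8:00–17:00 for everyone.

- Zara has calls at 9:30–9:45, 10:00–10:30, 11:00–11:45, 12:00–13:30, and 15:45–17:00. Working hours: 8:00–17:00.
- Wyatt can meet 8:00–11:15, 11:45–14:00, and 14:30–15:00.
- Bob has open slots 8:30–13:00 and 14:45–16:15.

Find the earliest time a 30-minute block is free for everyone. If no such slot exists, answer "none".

08:30

Zara free within 08:00–17:00: 08:00–09:30, 09:45–10:00, 10:30–11:00, 11:45–12:00, 13:30–15:45.
Zara ∩ Wyatt: 08:00–09:30, 09:45–10:00, 10:30–11:00, 11:45–12:00, 13:30–14:00, 14:30–15:00.
Zara ∩ Wyatt ∩ Bob: 08:30–09:30, 09:45–10:00, 10:30–11:00, 11:45–12:00, 14:45–15:00.
Windows ≥ 30 min: 08:30–09:30, 10:30–11:00.
Earliest such window starts at 08:30.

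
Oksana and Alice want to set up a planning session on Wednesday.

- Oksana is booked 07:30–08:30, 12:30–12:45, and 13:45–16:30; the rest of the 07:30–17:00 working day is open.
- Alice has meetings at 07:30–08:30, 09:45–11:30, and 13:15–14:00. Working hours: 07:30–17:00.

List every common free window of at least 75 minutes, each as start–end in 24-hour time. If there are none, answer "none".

Oksana free within 07:30–17:00: 08:30–12:30, 12:45–13:45, 16:30–17:00.
Alice free within 07:30–17:00: 08:30–09:45, 11:30–13:15, 14:00–17:00.
Oksana ∩ Alice: 08:30–09:45, 11:30–12:30, 12:45–13:15, 16:30–17:00.
Windows ≥ 75 min: 08:30–09:45.

08:30–09:45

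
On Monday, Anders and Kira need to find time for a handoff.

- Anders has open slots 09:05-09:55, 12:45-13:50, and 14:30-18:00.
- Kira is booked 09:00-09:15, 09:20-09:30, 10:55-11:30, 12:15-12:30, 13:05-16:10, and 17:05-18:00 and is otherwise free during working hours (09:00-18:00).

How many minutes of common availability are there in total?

105 minutes

Kira free within 09:00–18:00: 09:15–09:20, 09:30–10:55, 11:30–12:15, 12:30–13:05, 16:10–17:05.
Anders ∩ Kira: 09:15–09:20, 09:30–09:55, 12:45–13:05, 16:10–17:05.
Total common minutes: 5 + 25 + 20 + 55 = 105.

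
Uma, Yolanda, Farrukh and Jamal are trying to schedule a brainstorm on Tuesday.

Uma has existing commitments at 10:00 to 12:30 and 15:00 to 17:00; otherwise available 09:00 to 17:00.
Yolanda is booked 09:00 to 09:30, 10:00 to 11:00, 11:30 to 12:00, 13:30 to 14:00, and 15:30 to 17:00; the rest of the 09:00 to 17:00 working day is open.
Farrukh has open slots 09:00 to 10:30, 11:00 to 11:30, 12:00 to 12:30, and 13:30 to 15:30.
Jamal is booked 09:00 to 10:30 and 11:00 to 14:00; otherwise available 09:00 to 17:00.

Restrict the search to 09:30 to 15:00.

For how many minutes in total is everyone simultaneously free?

60 minutes

Uma free within 09:00–17:00: 09:00–10:00, 12:30–15:00.
Yolanda free within 09:00–17:00: 09:30–10:00, 11:00–11:30, 12:00–13:30, 14:00–15:30.
Jamal free within 09:00–17:00: 10:30–11:00, 14:00–17:00.
Uma ∩ Yolanda: 09:30–10:00, 12:30–13:30, 14:00–15:00.
Uma ∩ Yolanda ∩ Farrukh: 09:30–10:00, 14:00–15:00.
Uma ∩ Yolanda ∩ Farrukh ∩ Jamal: 14:00–15:00.
Restricted to 09:30–15:00: 14:00–15:00.
Total common minutes: 60.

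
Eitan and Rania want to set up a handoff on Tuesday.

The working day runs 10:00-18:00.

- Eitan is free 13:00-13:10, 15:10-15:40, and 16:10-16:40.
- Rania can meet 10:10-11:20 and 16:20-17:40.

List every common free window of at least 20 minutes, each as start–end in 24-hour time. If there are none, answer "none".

16:20–16:40

Eitan ∩ Rania: 16:20–16:40.
Windows ≥ 20 min: 16:20–16:40.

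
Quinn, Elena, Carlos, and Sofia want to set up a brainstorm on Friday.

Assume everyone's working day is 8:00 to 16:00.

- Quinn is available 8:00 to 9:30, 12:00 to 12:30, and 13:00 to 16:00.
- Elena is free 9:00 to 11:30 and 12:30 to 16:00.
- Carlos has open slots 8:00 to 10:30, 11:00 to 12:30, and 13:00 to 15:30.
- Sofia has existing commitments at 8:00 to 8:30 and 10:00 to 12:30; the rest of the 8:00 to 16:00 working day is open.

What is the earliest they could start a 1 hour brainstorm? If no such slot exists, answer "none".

13:00

Sofia free within 08:00–16:00: 08:30–10:00, 12:30–16:00.
Quinn ∩ Elena: 09:00–09:30, 13:00–16:00.
Quinn ∩ Elena ∩ Carlos: 09:00–09:30, 13:00–15:30.
Quinn ∩ Elena ∩ Carlos ∩ Sofia: 09:00–09:30, 13:00–15:30.
Windows ≥ 60 min: 13:00–15:30.
Earliest such window starts at 13:00.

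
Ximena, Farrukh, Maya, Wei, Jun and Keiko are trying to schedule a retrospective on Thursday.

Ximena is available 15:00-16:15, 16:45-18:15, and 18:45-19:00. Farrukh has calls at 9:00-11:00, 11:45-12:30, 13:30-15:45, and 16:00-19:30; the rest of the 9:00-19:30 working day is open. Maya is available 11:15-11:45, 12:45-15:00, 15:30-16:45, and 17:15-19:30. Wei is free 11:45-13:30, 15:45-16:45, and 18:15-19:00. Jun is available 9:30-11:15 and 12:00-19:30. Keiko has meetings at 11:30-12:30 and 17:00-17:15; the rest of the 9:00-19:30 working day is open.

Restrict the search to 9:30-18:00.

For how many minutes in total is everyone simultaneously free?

Farrukh free within 09:00–19:30: 11:00–11:45, 12:30–13:30, 15:45–16:00.
Keiko free within 09:00–19:30: 09:00–11:30, 12:30–17:00, 17:15–19:30.
Ximena ∩ Farrukh: 15:45–16:00.
Ximena ∩ Farrukh ∩ Maya: 15:45–16:00.
Ximena ∩ Farrukh ∩ Maya ∩ Wei: 15:45–16:00.
Ximena ∩ Farrukh ∩ Maya ∩ Wei ∩ Jun: 15:45–16:00.
Ximena ∩ Farrukh ∩ Maya ∩ Wei ∩ Jun ∩ Keiko: 15:45–16:00.
Restricted to 09:30–18:00: 15:45–16:00.
Total common minutes: 15.

15 minutes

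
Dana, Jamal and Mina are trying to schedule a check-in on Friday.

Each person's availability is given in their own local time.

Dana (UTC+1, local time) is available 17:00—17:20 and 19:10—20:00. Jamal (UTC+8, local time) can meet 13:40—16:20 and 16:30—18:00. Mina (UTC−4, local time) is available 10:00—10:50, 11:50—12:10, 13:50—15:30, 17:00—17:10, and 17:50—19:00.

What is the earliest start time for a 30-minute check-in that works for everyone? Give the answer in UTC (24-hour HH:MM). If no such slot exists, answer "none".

Dana → UTC: 16:00–16:20, 18:10–19:00.
Jamal → UTC: 05:40–08:20, 08:30–10:00.
Mina → UTC: 14:00–14:50, 15:50–16:10, 17:50–19:30, 21:00–21:10, 21:50–23:00.
Dana ∩ Jamal: (none).
Dana ∩ Jamal ∩ Mina: (none).
Windows ≥ 30 min: (none).

none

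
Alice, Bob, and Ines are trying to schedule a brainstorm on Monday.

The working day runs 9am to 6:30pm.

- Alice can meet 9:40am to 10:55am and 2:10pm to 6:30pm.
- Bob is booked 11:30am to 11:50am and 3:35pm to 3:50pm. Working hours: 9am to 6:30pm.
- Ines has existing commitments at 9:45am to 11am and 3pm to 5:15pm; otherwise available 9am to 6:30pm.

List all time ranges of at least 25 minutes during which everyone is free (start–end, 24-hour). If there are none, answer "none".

14:10–15:00, 17:15–18:30

Bob free within 09:00–18:30: 09:00–11:30, 11:50–15:35, 15:50–18:30.
Ines free within 09:00–18:30: 09:00–09:45, 11:00–15:00, 17:15–18:30.
Alice ∩ Bob: 09:40–10:55, 14:10–15:35, 15:50–18:30.
Alice ∩ Bob ∩ Ines: 09:40–09:45, 14:10–15:00, 17:15–18:30.
Windows ≥ 25 min: 14:10–15:00, 17:15–18:30.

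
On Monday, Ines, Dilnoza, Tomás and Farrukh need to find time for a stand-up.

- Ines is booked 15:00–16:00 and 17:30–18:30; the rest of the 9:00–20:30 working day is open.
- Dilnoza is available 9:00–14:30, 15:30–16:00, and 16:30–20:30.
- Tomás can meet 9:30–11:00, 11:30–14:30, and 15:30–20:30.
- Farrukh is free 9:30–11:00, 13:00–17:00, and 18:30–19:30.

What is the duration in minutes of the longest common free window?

90 minutes

Ines free within 09:00–20:30: 09:00–15:00, 16:00–17:30, 18:30–20:30.
Ines ∩ Dilnoza: 09:00–14:30, 16:30–17:30, 18:30–20:30.
Ines ∩ Dilnoza ∩ Tomás: 09:30–11:00, 11:30–14:30, 16:30–17:30, 18:30–20:30.
Ines ∩ Dilnoza ∩ Tomás ∩ Farrukh: 09:30–11:00, 13:00–14:30, 16:30–17:00, 18:30–19:30.
Common window lengths: 90, 90, 30, 60 min; longest is 90.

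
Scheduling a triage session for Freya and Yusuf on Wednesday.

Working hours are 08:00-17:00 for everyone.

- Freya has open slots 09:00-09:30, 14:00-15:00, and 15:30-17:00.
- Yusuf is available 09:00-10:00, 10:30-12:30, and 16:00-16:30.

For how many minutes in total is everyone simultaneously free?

Freya ∩ Yusuf: 09:00–09:30, 16:00–16:30.
Total common minutes: 30 + 30 = 60.

60 minutes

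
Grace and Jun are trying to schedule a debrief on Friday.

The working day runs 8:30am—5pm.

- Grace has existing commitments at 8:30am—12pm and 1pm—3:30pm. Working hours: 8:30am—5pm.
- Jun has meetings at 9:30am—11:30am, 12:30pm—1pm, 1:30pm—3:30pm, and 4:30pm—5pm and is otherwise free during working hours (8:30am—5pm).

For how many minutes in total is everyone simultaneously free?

90 minutes

Grace free within 08:30–17:00: 12:00–13:00, 15:30–17:00.
Jun free within 08:30–17:00: 08:30–09:30, 11:30–12:30, 13:00–13:30, 15:30–16:30.
Grace ∩ Jun: 12:00–12:30, 15:30–16:30.
Total common minutes: 30 + 60 = 90.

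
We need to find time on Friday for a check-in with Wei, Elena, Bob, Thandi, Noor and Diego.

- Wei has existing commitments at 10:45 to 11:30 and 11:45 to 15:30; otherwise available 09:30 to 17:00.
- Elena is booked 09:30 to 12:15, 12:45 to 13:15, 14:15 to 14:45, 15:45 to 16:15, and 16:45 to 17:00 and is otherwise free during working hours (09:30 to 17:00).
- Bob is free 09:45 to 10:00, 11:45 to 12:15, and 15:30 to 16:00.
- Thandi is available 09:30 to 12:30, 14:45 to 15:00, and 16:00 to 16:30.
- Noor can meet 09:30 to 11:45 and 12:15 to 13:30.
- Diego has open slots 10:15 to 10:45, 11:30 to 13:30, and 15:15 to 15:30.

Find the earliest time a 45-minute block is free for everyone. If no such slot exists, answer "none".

none

Wei free within 09:30–17:00: 09:30–10:45, 11:30–11:45, 15:30–17:00.
Elena free within 09:30–17:00: 12:15–12:45, 13:15–14:15, 14:45–15:45, 16:15–16:45.
Wei ∩ Elena: 15:30–15:45, 16:15–16:45.
Wei ∩ Elena ∩ Bob: 15:30–15:45.
Wei ∩ Elena ∩ Bob ∩ Thandi: (none).
Wei ∩ Elena ∩ Bob ∩ Thandi ∩ Noor: (none).
Wei ∩ Elena ∩ Bob ∩ Thandi ∩ Noor ∩ Diego: (none).
Windows ≥ 45 min: (none).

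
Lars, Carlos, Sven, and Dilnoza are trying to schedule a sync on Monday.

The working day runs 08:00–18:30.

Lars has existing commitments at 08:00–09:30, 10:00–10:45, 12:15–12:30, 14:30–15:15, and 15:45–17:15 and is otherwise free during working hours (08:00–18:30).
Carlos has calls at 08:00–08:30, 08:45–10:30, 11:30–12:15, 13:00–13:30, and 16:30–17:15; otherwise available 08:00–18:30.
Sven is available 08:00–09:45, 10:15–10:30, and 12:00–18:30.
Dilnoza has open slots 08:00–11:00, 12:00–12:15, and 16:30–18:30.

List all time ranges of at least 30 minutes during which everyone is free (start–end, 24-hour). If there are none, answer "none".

17:15–18:30

Lars free within 08:00–18:30: 09:30–10:00, 10:45–12:15, 12:30–14:30, 15:15–15:45, 17:15–18:30.
Carlos free within 08:00–18:30: 08:30–08:45, 10:30–11:30, 12:15–13:00, 13:30–16:30, 17:15–18:30.
Lars ∩ Carlos: 10:45–11:30, 12:30–13:00, 13:30–14:30, 15:15–15:45, 17:15–18:30.
Lars ∩ Carlos ∩ Sven: 12:30–13:00, 13:30–14:30, 15:15–15:45, 17:15–18:30.
Lars ∩ Carlos ∩ Sven ∩ Dilnoza: 17:15–18:30.
Windows ≥ 30 min: 17:15–18:30.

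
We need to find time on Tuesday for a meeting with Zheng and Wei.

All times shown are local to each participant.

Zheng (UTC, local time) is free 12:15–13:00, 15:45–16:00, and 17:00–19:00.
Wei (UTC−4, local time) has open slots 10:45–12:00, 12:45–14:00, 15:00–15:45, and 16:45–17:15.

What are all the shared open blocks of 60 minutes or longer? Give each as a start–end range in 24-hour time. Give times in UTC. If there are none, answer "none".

17:00–18:00

Zheng → UTC: 12:15–13:00, 15:45–16:00, 17:00–19:00.
Wei → UTC: 14:45–16:00, 16:45–18:00, 19:00–19:45, 20:45–21:15.
Zheng ∩ Wei: 15:45–16:00, 17:00–18:00.
Windows ≥ 60 min: 17:00–18:00.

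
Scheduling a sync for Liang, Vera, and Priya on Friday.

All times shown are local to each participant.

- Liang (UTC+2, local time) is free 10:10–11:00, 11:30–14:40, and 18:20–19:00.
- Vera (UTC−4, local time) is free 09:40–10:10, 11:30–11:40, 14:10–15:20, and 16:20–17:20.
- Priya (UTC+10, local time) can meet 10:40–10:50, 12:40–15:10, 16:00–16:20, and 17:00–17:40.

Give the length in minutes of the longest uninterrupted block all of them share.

Liang → UTC: 08:10–09:00, 09:30–12:40, 16:20–17:00.
Vera → UTC: 13:40–14:10, 15:30–15:40, 18:10–19:20, 20:20–21:20.
Priya → UTC: 00:40–00:50, 02:40–05:10, 06:00–06:20, 07:00–07:40.
Liang ∩ Vera: (none).
Liang ∩ Vera ∩ Priya: (none).
No common window.

0 minutes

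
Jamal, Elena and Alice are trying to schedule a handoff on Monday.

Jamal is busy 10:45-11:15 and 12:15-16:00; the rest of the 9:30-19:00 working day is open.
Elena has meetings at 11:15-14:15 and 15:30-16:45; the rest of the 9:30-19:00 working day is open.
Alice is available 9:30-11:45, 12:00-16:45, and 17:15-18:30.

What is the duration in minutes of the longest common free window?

Jamal free within 09:30–19:00: 09:30–10:45, 11:15–12:15, 16:00–19:00.
Elena free within 09:30–19:00: 09:30–11:15, 14:15–15:30, 16:45–19:00.
Jamal ∩ Elena: 09:30–10:45, 16:45–19:00.
Jamal ∩ Elena ∩ Alice: 09:30–10:45, 17:15–18:30.
Common window lengths: 75, 75 min; longest is 75.

75 minutes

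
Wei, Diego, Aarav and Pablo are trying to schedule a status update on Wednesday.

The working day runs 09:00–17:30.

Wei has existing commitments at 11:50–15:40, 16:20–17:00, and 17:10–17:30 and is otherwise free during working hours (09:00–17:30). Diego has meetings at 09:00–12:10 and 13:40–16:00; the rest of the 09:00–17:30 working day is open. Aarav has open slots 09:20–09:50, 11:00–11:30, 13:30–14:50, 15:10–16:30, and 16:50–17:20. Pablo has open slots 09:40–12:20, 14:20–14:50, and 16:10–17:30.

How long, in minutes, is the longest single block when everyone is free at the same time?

Wei free within 09:00–17:30: 09:00–11:50, 15:40–16:20, 17:00–17:10.
Diego free within 09:00–17:30: 12:10–13:40, 16:00–17:30.
Wei ∩ Diego: 16:00–16:20, 17:00–17:10.
Wei ∩ Diego ∩ Aarav: 16:00–16:20, 17:00–17:10.
Wei ∩ Diego ∩ Aarav ∩ Pablo: 16:10–16:20, 17:00–17:10.
Common window lengths: 10, 10 min; longest is 10.

10 minutes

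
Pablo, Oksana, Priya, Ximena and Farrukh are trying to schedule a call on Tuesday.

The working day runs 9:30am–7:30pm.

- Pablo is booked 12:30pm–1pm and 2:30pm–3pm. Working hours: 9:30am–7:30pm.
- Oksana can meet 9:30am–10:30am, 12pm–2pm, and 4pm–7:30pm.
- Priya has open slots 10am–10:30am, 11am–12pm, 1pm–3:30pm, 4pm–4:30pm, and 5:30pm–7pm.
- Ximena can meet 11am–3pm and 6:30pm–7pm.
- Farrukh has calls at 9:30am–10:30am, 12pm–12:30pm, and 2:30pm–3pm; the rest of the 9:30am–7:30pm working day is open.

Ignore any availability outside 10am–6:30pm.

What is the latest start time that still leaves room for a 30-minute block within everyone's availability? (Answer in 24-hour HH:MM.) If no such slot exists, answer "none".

Pablo free within 09:30–19:30: 09:30–12:30, 13:00–14:30, 15:00–19:30.
Farrukh free within 09:30–19:30: 10:30–12:00, 12:30–14:30, 15:00–19:30.
Pablo ∩ Oksana: 09:30–10:30, 12:00–12:30, 13:00–14:00, 16:00–19:30.
Pablo ∩ Oksana ∩ Priya: 10:00–10:30, 13:00–14:00, 16:00–16:30, 17:30–19:00.
Pablo ∩ Oksana ∩ Priya ∩ Ximena: 13:00–14:00, 18:30–19:00.
Pablo ∩ Oksana ∩ Priya ∩ Ximena ∩ Farrukh: 13:00–14:00, 18:30–19:00.
Restricted to 10:00–18:30: 13:00–14:00.
Windows ≥ 30 min: 13:00–14:00.
Latest start in the last window 13:00–14:00 is 14:00 − 30 min = 13:30.

13:30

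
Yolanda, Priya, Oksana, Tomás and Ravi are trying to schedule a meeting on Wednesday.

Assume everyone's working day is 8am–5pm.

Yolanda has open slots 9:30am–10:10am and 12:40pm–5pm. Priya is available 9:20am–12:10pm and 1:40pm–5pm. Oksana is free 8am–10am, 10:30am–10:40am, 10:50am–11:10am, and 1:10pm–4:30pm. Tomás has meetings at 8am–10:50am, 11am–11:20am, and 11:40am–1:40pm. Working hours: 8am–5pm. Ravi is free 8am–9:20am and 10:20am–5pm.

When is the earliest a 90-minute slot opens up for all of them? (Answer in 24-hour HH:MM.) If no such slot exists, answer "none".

13:40

Tomás free within 08:00–17:00: 10:50–11:00, 11:20–11:40, 13:40–17:00.
Yolanda ∩ Priya: 09:30–10:10, 13:40–17:00.
Yolanda ∩ Priya ∩ Oksana: 09:30–10:00, 13:40–16:30.
Yolanda ∩ Priya ∩ Oksana ∩ Tomás: 13:40–16:30.
Yolanda ∩ Priya ∩ Oksana ∩ Tomás ∩ Ravi: 13:40–16:30.
Windows ≥ 90 min: 13:40–16:30.
Earliest such window starts at 13:40.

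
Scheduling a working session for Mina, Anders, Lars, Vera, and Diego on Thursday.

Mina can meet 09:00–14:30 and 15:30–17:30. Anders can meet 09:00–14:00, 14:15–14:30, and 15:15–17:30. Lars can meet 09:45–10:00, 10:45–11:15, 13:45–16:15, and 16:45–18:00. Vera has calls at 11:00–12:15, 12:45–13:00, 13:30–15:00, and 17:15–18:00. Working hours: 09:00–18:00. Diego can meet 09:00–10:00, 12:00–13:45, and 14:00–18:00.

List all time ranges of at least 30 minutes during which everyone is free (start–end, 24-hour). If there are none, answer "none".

15:30–16:15, 16:45–17:15

Vera free within 09:00–18:00: 09:00–11:00, 12:15–12:45, 13:00–13:30, 15:00–17:15.
Mina ∩ Anders: 09:00–14:00, 14:15–14:30, 15:30–17:30.
Mina ∩ Anders ∩ Lars: 09:45–10:00, 10:45–11:15, 13:45–14:00, 14:15–14:30, 15:30–16:15, 16:45–17:30.
Mina ∩ Anders ∩ Lars ∩ Vera: 09:45–10:00, 10:45–11:00, 15:30–16:15, 16:45–17:15.
Mina ∩ Anders ∩ Lars ∩ Vera ∩ Diego: 09:45–10:00, 15:30–16:15, 16:45–17:15.
Windows ≥ 30 min: 15:30–16:15, 16:45–17:15.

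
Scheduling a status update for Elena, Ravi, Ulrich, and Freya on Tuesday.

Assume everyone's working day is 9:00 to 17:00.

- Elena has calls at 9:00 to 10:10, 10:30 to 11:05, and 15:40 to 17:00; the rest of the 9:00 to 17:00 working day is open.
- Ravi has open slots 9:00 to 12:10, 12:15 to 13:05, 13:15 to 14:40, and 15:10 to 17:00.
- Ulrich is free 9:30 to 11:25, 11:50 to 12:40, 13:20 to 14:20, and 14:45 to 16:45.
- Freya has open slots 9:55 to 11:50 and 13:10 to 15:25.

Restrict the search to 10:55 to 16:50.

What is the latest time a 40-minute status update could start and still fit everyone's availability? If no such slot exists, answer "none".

Elena free within 09:00–17:00: 10:10–10:30, 11:05–15:40.
Elena ∩ Ravi: 10:10–10:30, 11:05–12:10, 12:15–13:05, 13:15–14:40, 15:10–15:40.
Elena ∩ Ravi ∩ Ulrich: 10:10–10:30, 11:05–11:25, 11:50–12:10, 12:15–12:40, 13:20–14:20, 15:10–15:40.
Elena ∩ Ravi ∩ Ulrich ∩ Freya: 10:10–10:30, 11:05–11:25, 13:20–14:20, 15:10–15:25.
Restricted to 10:55–16:50: 11:05–11:25, 13:20–14:20, 15:10–15:25.
Windows ≥ 40 min: 13:20–14:20.
Latest start in the last window 13:20–14:20 is 14:20 − 40 min = 13:40.

13:40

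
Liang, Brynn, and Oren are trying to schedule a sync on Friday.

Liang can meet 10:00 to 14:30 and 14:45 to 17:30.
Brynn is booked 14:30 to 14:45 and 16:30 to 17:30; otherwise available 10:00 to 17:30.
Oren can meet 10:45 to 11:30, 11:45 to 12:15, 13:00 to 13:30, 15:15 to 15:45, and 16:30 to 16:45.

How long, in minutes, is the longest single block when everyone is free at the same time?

45 minutes

Brynn free within 10:00–17:30: 10:00–14:30, 14:45–16:30.
Liang ∩ Brynn: 10:00–14:30, 14:45–16:30.
Liang ∩ Brynn ∩ Oren: 10:45–11:30, 11:45–12:15, 13:00–13:30, 15:15–15:45.
Common window lengths: 45, 30, 30, 30 min; longest is 45.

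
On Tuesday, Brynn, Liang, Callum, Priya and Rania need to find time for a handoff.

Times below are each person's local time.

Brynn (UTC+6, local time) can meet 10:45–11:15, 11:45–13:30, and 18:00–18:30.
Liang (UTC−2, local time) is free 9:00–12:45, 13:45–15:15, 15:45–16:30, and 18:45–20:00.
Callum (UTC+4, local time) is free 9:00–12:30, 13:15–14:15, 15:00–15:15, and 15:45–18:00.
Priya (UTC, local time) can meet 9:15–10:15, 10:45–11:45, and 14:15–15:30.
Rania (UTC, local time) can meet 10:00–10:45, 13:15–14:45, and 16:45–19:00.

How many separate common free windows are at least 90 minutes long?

Brynn → UTC: 04:45–05:15, 05:45–07:30, 12:00–12:30.
Liang → UTC: 11:00–14:45, 15:45–17:15, 17:45–18:30, 20:45–22:00.
Callum → UTC: 05:00–08:30, 09:15–10:15, 11:00–11:15, 11:45–14:00.
Priya → UTC: 09:15–10:15, 10:45–11:45, 14:15–15:30.
Rania → UTC: 10:00–10:45, 13:15–14:45, 16:45–19:00.
Brynn ∩ Liang: 12:00–12:30.
Brynn ∩ Liang ∩ Callum: 12:00–12:30.
Brynn ∩ Liang ∩ Callum ∩ Priya: (none).
Brynn ∩ Liang ∩ Callum ∩ Priya ∩ Rania: (none).
Windows ≥ 90 min: (none).
That's 0 windows.

0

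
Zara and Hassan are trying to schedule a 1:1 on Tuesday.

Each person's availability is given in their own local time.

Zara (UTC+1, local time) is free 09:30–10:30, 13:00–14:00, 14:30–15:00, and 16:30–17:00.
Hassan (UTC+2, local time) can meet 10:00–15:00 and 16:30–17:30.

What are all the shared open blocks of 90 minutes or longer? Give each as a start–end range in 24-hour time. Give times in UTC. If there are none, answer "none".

none

Zara → UTC: 08:30–09:30, 12:00–13:00, 13:30–14:00, 15:30–16:00.
Hassan → UTC: 08:00–13:00, 14:30–15:30.
Zara ∩ Hassan: 08:30–09:30, 12:00–13:00.
Windows ≥ 90 min: (none).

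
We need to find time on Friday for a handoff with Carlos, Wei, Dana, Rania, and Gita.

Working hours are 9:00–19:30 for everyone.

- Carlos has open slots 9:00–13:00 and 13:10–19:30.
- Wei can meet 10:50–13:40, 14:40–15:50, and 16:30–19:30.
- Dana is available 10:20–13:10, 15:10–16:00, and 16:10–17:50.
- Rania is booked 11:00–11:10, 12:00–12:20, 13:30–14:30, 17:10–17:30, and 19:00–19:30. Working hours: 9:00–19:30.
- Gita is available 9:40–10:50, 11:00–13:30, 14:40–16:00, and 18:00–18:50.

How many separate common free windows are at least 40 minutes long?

Rania free within 09:00–19:30: 09:00–11:00, 11:10–12:00, 12:20–13:30, 14:30–17:10, 17:30–19:00.
Carlos ∩ Wei: 10:50–13:00, 13:10–13:40, 14:40–15:50, 16:30–19:30.
Carlos ∩ Wei ∩ Dana: 10:50–13:00, 15:10–15:50, 16:30–17:50.
Carlos ∩ Wei ∩ Dana ∩ Rania: 10:50–11:00, 11:10–12:00, 12:20–13:00, 15:10–15:50, 16:30–17:10, 17:30–17:50.
Carlos ∩ Wei ∩ Dana ∩ Rania ∩ Gita: 11:10–12:00, 12:20–13:00, 15:10–15:50.
Windows ≥ 40 min: 11:10–12:00, 12:20–13:00, 15:10–15:50.
That's 3 windows.

3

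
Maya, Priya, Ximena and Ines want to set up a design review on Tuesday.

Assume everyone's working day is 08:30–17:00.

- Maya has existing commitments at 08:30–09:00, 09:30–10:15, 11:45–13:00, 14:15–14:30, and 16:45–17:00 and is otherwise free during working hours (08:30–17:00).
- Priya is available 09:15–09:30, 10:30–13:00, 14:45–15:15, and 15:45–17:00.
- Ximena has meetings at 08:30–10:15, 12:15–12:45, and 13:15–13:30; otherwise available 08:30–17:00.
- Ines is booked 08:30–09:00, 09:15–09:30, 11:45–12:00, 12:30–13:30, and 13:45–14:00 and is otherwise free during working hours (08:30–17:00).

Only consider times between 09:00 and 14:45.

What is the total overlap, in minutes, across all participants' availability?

75 minutes

Maya free within 08:30–17:00: 09:00–09:30, 10:15–11:45, 13:00–14:15, 14:30–16:45.
Ximena free within 08:30–17:00: 10:15–12:15, 12:45–13:15, 13:30–17:00.
Ines free within 08:30–17:00: 09:00–09:15, 09:30–11:45, 12:00–12:30, 13:30–13:45, 14:00–17:00.
Maya ∩ Priya: 09:15–09:30, 10:30–11:45, 14:45–15:15, 15:45–16:45.
Maya ∩ Priya ∩ Ximena: 10:30–11:45, 14:45–15:15, 15:45–16:45.
Maya ∩ Priya ∩ Ximena ∩ Ines: 10:30–11:45, 14:45–15:15, 15:45–16:45.
Restricted to 09:00–14:45: 10:30–11:45.
Total common minutes: 75.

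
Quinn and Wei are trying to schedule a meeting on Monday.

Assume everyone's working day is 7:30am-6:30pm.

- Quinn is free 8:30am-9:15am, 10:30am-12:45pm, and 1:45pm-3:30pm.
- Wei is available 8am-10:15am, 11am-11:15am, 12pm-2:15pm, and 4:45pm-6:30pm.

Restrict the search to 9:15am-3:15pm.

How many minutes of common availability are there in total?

Quinn ∩ Wei: 08:30–09:15, 11:00–11:15, 12:00–12:45, 13:45–14:15.
Restricted to 09:15–15:15: 11:00–11:15, 12:00–12:45, 13:45–14:15.
Total common minutes: 15 + 45 + 30 = 90.

90 minutes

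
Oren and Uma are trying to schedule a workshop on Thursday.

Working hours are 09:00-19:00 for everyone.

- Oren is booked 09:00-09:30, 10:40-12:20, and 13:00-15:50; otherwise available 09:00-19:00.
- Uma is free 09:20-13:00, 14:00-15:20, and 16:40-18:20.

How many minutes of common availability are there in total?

Oren free within 09:00–19:00: 09:30–10:40, 12:20–13:00, 15:50–19:00.
Oren ∩ Uma: 09:30–10:40, 12:20–13:00, 16:40–18:20.
Total common minutes: 70 + 40 + 100 = 210.

210 minutes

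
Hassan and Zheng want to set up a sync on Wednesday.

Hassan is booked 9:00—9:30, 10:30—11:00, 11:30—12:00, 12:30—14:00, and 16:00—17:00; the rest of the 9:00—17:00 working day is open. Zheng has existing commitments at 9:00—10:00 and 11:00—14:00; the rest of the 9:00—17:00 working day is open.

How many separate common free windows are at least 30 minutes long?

2

Hassan free within 09:00–17:00: 09:30–10:30, 11:00–11:30, 12:00–12:30, 14:00–16:00.
Zheng free within 09:00–17:00: 10:00–11:00, 14:00–17:00.
Hassan ∩ Zheng: 10:00–10:30, 14:00–16:00.
Windows ≥ 30 min: 10:00–10:30, 14:00–16:00.
That's 2 windows.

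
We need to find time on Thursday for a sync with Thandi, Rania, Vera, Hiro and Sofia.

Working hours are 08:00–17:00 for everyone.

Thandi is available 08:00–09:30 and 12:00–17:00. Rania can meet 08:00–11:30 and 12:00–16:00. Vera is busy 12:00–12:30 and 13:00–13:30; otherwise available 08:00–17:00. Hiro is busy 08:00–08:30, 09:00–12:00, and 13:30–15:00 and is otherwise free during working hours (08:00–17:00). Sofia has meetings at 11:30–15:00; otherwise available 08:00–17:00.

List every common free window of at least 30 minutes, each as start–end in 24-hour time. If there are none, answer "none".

08:30–09:00, 15:00–16:00

Vera free within 08:00–17:00: 08:00–12:00, 12:30–13:00, 13:30–17:00.
Hiro free within 08:00–17:00: 08:30–09:00, 12:00–13:30, 15:00–17:00.
Sofia free within 08:00–17:00: 08:00–11:30, 15:00–17:00.
Thandi ∩ Rania: 08:00–09:30, 12:00–16:00.
Thandi ∩ Rania ∩ Vera: 08:00–09:30, 12:30–13:00, 13:30–16:00.
Thandi ∩ Rania ∩ Vera ∩ Hiro: 08:30–09:00, 12:30–13:00, 15:00–16:00.
Thandi ∩ Rania ∩ Vera ∩ Hiro ∩ Sofia: 08:30–09:00, 15:00–16:00.
Windows ≥ 30 min: 08:30–09:00, 15:00–16:00.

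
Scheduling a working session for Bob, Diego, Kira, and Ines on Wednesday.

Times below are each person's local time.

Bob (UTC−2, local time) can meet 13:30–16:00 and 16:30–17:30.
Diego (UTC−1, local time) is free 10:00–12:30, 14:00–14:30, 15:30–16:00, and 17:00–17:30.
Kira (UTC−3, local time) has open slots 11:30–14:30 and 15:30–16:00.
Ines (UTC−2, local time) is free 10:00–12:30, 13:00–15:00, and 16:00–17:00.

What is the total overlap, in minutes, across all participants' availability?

Bob → UTC: 15:30–18:00, 18:30–19:30.
Diego → UTC: 11:00–13:30, 15:00–15:30, 16:30–17:00, 18:00–18:30.
Kira → UTC: 14:30–17:30, 18:30–19:00.
Ines → UTC: 12:00–14:30, 15:00–17:00, 18:00–19:00.
Bob ∩ Diego: 16:30–17:00.
Bob ∩ Diego ∩ Kira: 16:30–17:00.
Bob ∩ Diego ∩ Kira ∩ Ines: 16:30–17:00.
Total common minutes: 30.

30 minutes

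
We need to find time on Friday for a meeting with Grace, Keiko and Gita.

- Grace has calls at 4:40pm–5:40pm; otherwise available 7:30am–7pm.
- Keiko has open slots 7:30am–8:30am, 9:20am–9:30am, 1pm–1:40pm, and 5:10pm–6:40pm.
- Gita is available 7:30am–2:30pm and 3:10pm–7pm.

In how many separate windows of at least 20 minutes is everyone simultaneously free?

Grace free within 07:30–19:00: 07:30–16:40, 17:40–19:00.
Grace ∩ Keiko: 07:30–08:30, 09:20–09:30, 13:00–13:40, 17:40–18:40.
Grace ∩ Keiko ∩ Gita: 07:30–08:30, 09:20–09:30, 13:00–13:40, 17:40–18:40.
Windows ≥ 20 min: 07:30–08:30, 13:00–13:40, 17:40–18:40.
That's 3 windows.

3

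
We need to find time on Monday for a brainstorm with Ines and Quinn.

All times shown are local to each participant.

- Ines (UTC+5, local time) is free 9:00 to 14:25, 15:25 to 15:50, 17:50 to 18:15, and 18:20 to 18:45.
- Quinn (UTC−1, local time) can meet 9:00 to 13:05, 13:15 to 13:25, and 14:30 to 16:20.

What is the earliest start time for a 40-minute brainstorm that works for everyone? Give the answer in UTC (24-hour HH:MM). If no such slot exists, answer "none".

none

Ines → UTC: 04:00–09:25, 10:25–10:50, 12:50–13:15, 13:20–13:45.
Quinn → UTC: 10:00–14:05, 14:15–14:25, 15:30–17:20.
Ines ∩ Quinn: 10:25–10:50, 12:50–13:15, 13:20–13:45.
Windows ≥ 40 min: (none).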